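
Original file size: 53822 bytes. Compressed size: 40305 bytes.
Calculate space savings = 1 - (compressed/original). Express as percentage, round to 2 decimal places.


ratio = compressed/original = 40305/53822 = 0.748857
savings = 1 - ratio = 1 - 0.748857 = 0.251143
as a percentage: 0.251143 * 100 = 25.11%

Space savings = 1 - 40305/53822 = 25.11%


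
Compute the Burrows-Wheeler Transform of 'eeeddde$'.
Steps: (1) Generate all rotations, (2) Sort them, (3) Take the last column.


Rotations (sorted):
  0: $eeeddde -> last char: e
  1: ddde$eee -> last char: e
  2: dde$eeed -> last char: d
  3: de$eeedd -> last char: d
  4: e$eeeddd -> last char: d
  5: eddde$ee -> last char: e
  6: eeddde$e -> last char: e
  7: eeeddde$ -> last char: $


BWT = eedddee$


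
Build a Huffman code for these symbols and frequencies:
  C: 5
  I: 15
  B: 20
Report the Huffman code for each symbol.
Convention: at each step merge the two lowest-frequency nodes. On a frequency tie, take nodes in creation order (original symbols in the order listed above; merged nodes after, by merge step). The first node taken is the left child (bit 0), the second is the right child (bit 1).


Huffman tree construction:
Step 1: Merge C(5) + I(15) = 20
Step 2: Merge B(20) + (C+I)(20) = 40
Read each symbol's code off the tree from the root (left child = 0, right child = 1).

Codes:
  C: 10 (length 2)
  I: 11 (length 2)
  B: 0 (length 1)
Average code length: 60/40 = 1.5000 bits/symbol


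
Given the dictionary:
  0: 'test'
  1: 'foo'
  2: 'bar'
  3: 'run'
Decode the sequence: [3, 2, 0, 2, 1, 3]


Look up each index in the dictionary:
  3 -> 'run'
  2 -> 'bar'
  0 -> 'test'
  2 -> 'bar'
  1 -> 'foo'
  3 -> 'run'

Decoded: "run bar test bar foo run"


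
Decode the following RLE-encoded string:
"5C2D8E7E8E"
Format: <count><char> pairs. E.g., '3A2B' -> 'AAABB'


Expanding each <count><char> pair:
  5C -> 'CCCCC'
  2D -> 'DD'
  8E -> 'EEEEEEEE'
  7E -> 'EEEEEEE'
  8E -> 'EEEEEEEE'

Decoded = CCCCCDDEEEEEEEEEEEEEEEEEEEEEEE


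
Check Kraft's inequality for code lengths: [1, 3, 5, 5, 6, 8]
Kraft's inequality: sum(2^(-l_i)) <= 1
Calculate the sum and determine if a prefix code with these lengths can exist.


Sum = 2^(-1) + 2^(-3) + 2^(-5) + 2^(-5) + 2^(-6) + 2^(-8)
    = 0.5 + 0.125 + 0.03125 + 0.03125 + 0.015625 + 0.00390625
    = 181/256 = 0.70703125
Since 0.70703125 <= 1, Kraft's inequality IS satisfied.
A prefix code with these lengths CAN exist.

Kraft sum = 0.70703125. Satisfied.


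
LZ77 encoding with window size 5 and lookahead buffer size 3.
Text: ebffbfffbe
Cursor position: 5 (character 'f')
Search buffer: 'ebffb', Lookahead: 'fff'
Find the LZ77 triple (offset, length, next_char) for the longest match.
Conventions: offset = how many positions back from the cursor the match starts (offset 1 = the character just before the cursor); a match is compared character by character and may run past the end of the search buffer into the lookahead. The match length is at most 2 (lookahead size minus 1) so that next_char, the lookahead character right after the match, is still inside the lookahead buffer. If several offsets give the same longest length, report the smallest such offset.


Try each offset into the search buffer:
  offset=1 (pos 4, char 'b'): match length 0
  offset=2 (pos 3, char 'f'): match length 1
  offset=3 (pos 2, char 'f'): match length 2
  offset=4 (pos 1, char 'b'): match length 0
  offset=5 (pos 0, char 'e'): match length 0
Longest match has length 2 at offset 3.
next_char = character at position 5 + 2 = 7 -> 'f'

Best match: offset=3, length=2 (matching 'ff' starting at position 2)
LZ77 triple: (3, 2, 'f')


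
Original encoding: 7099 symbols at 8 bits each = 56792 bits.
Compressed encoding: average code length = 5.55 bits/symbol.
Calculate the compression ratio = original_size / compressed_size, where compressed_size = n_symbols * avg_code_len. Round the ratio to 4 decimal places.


original_size = n_symbols * orig_bits = 7099 * 8 = 56792 bits
compressed_size = n_symbols * avg_code_len = 7099 * 5.55 = 39399.45 bits
ratio = original_size / compressed_size = 56792 / 39399.45 = 1.4414

Compression ratio = 1.4414


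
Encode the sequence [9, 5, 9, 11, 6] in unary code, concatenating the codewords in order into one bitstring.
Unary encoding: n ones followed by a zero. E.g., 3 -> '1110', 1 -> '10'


Encode each number as n ones followed by a terminating 0:
  9 -> 1111111110 (10 bits)
  5 -> 111110 (6 bits)
  9 -> 1111111110 (10 bits)
  11 -> 111111111110 (12 bits)
  6 -> 1111110 (7 bits)
Total length = 10 + 6 + 10 + 12 + 7 = 45 bits.

Unary([9, 5, 9, 11, 6]) = 111111111011111011111111101111111111101111110 (45 bits)


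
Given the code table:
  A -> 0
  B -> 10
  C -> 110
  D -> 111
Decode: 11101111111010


Decoding:
111 -> D
0 -> A
111 -> D
111 -> D
10 -> B
10 -> B


Result: DADDBB


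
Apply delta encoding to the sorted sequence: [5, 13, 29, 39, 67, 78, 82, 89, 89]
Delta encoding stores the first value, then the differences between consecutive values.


First value: 5
Deltas:
  13 - 5 = 8
  29 - 13 = 16
  39 - 29 = 10
  67 - 39 = 28
  78 - 67 = 11
  82 - 78 = 4
  89 - 82 = 7
  89 - 89 = 0


Delta encoded: [5, 8, 16, 10, 28, 11, 4, 7, 0]


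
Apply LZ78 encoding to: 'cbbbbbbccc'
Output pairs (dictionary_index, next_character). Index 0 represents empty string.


LZ78 encoding steps:
Dictionary: {0: ''}
Step 1: w='' (idx 0), next='c' -> output (0, 'c'), add 'c' as idx 1
Step 2: w='' (idx 0), next='b' -> output (0, 'b'), add 'b' as idx 2
Step 3: w='b' (idx 2), next='b' -> output (2, 'b'), add 'bb' as idx 3
Step 4: w='bb' (idx 3), next='b' -> output (3, 'b'), add 'bbb' as idx 4
Step 5: w='c' (idx 1), next='c' -> output (1, 'c'), add 'cc' as idx 5
Step 6: w='c' (idx 1), end of input -> output (1, '')


Encoded: [(0, 'c'), (0, 'b'), (2, 'b'), (3, 'b'), (1, 'c'), (1, '')]


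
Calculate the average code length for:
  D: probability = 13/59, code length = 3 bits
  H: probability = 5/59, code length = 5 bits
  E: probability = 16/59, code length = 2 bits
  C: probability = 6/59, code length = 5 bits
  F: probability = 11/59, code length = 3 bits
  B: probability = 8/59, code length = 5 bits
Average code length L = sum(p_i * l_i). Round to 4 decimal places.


Weighted contributions p_i * l_i:
  D: (13/59) * 3 = 39/59
  H: (5/59) * 5 = 25/59
  E: (16/59) * 2 = 32/59
  C: (6/59) * 5 = 30/59
  F: (11/59) * 3 = 33/59
  B: (8/59) * 5 = 40/59
Sum = (39 + 25 + 32 + 30 + 33 + 40)/59 = 199/59

L = 199/59 = 3.3729 bits/symbol


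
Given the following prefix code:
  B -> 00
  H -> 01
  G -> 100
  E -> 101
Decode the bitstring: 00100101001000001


Decoding step by step:
Bits 00 -> B
Bits 100 -> G
Bits 101 -> E
Bits 00 -> B
Bits 100 -> G
Bits 00 -> B
Bits 01 -> H


Decoded message: BGEBGBH


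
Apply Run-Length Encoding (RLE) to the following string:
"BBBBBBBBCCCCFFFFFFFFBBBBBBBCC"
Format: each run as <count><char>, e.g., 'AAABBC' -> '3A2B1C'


Scanning runs left to right:
  i=0: run of 'B' x 8 -> '8B'
  i=8: run of 'C' x 4 -> '4C'
  i=12: run of 'F' x 8 -> '8F'
  i=20: run of 'B' x 7 -> '7B'
  i=27: run of 'C' x 2 -> '2C'

RLE = 8B4C8F7B2C


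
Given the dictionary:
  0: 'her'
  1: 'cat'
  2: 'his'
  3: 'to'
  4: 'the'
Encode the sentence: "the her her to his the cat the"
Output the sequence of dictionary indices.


Look up each word in the dictionary:
  'the' -> 4
  'her' -> 0
  'her' -> 0
  'to' -> 3
  'his' -> 2
  'the' -> 4
  'cat' -> 1
  'the' -> 4

Encoded: [4, 0, 0, 3, 2, 4, 1, 4]


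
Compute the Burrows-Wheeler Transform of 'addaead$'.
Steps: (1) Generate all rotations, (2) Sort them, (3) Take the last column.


Rotations (sorted):
  0: $addaead -> last char: d
  1: ad$addae -> last char: e
  2: addaead$ -> last char: $
  3: aead$add -> last char: d
  4: d$addaea -> last char: a
  5: daead$ad -> last char: d
  6: ddaead$a -> last char: a
  7: ead$adda -> last char: a


BWT = de$dadaa


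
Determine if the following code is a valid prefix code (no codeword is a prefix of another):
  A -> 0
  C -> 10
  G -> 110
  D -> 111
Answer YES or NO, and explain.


Checking each pair (does one codeword prefix another?):
  A='0' vs C='10': no prefix
  A='0' vs G='110': no prefix
  A='0' vs D='111': no prefix
  C='10' vs A='0': no prefix
  C='10' vs G='110': no prefix
  C='10' vs D='111': no prefix
  G='110' vs A='0': no prefix
  G='110' vs C='10': no prefix
  G='110' vs D='111': no prefix
  D='111' vs A='0': no prefix
  D='111' vs C='10': no prefix
  D='111' vs G='110': no prefix
No violation found over all pairs.

YES -- this is a valid prefix code. No codeword is a prefix of any other codeword.


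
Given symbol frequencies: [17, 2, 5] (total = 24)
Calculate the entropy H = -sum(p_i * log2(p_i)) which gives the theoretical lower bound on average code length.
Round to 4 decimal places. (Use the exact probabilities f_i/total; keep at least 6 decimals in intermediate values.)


Per-symbol terms -p_i * log2(p_i) with p_i = f_i/24:
  p = 17/24 = 0.708333: log2(p) = -0.497500, -p*log2(p) = 0.352396
  p = 2/24 = 0.083333: log2(p) = -3.584963, -p*log2(p) = 0.298747
  p = 5/24 = 0.208333: log2(p) = -2.263034, -p*log2(p) = 0.471466
H = 0.352396 + 0.298747 + 0.471466 = 1.122609

H = 1.1226 bits/symbol


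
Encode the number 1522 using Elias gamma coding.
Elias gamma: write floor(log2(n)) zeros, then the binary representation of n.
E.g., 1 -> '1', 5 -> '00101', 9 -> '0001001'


num_bits = floor(log2(1522)) + 1 = 11
leading_zeros = num_bits - 1 = 10
binary(1522) = 10111110010

Elias gamma(1522) = '0000000000' + '10111110010' = 000000000010111110010 (21 bits)


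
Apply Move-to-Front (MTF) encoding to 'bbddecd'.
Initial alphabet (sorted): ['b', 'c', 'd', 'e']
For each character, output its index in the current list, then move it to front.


MTF encoding:
'b': index 0 in ['b', 'c', 'd', 'e'] -> ['b', 'c', 'd', 'e']
'b': index 0 in ['b', 'c', 'd', 'e'] -> ['b', 'c', 'd', 'e']
'd': index 2 in ['b', 'c', 'd', 'e'] -> ['d', 'b', 'c', 'e']
'd': index 0 in ['d', 'b', 'c', 'e'] -> ['d', 'b', 'c', 'e']
'e': index 3 in ['d', 'b', 'c', 'e'] -> ['e', 'd', 'b', 'c']
'c': index 3 in ['e', 'd', 'b', 'c'] -> ['c', 'e', 'd', 'b']
'd': index 2 in ['c', 'e', 'd', 'b'] -> ['d', 'c', 'e', 'b']


Output: [0, 0, 2, 0, 3, 3, 2]


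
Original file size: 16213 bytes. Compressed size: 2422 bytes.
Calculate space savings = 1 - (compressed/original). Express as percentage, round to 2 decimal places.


ratio = compressed/original = 2422/16213 = 0.149386
savings = 1 - ratio = 1 - 0.149386 = 0.850614
as a percentage: 0.850614 * 100 = 85.06%

Space savings = 1 - 2422/16213 = 85.06%


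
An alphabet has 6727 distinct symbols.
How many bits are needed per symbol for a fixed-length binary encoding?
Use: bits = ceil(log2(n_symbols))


log2(6727) = 12.7157
Bracket: 2^12 = 4096 < 6727 <= 2^13 = 8192
So ceil(log2(6727)) = 13

bits = ceil(log2(6727)) = ceil(12.7157) = 13 bits


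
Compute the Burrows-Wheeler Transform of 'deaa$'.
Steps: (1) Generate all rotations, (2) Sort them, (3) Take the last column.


Rotations (sorted):
  0: $deaa -> last char: a
  1: a$dea -> last char: a
  2: aa$de -> last char: e
  3: deaa$ -> last char: $
  4: eaa$d -> last char: d


BWT = aae$d


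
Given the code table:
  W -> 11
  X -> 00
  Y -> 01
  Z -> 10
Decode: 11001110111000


Decoding:
11 -> W
00 -> X
11 -> W
10 -> Z
11 -> W
10 -> Z
00 -> X


Result: WXWZWZX


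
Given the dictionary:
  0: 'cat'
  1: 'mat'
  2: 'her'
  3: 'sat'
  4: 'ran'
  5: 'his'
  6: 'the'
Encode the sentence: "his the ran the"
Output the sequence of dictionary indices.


Look up each word in the dictionary:
  'his' -> 5
  'the' -> 6
  'ran' -> 4
  'the' -> 6

Encoded: [5, 6, 4, 6]


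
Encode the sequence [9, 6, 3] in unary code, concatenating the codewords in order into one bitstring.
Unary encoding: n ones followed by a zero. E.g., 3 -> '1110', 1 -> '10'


Encode each number as n ones followed by a terminating 0:
  9 -> 1111111110 (10 bits)
  6 -> 1111110 (7 bits)
  3 -> 1110 (4 bits)
Total length = 10 + 7 + 4 = 21 bits.

Unary([9, 6, 3]) = 111111111011111101110 (21 bits)


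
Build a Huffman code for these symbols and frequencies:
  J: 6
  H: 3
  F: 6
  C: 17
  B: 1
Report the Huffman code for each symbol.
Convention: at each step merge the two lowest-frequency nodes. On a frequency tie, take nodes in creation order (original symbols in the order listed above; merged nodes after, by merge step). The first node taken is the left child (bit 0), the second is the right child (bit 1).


Huffman tree construction:
Step 1: Merge B(1) + H(3) = 4
Step 2: Merge (B+H)(4) + J(6) = 10
Step 3: Merge F(6) + ((B+H)+J)(10) = 16
Step 4: Merge (F+((B+H)+J))(16) + C(17) = 33
Read each symbol's code off the tree from the root (left child = 0, right child = 1).

Codes:
  J: 011 (length 3)
  H: 0101 (length 4)
  F: 00 (length 2)
  C: 1 (length 1)
  B: 0100 (length 4)
Average code length: 63/33 = 1.9091 bits/symbol


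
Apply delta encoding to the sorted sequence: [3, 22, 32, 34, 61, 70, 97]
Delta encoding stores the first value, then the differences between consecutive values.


First value: 3
Deltas:
  22 - 3 = 19
  32 - 22 = 10
  34 - 32 = 2
  61 - 34 = 27
  70 - 61 = 9
  97 - 70 = 27


Delta encoded: [3, 19, 10, 2, 27, 9, 27]


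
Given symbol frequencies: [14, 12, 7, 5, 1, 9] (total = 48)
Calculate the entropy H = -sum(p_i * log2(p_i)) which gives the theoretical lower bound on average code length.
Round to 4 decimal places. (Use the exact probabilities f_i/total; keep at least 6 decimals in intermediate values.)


Per-symbol terms -p_i * log2(p_i) with p_i = f_i/48:
  p = 14/48 = 0.291667: log2(p) = -1.777608, -p*log2(p) = 0.518469
  p = 12/48 = 0.250000: log2(p) = -2.000000, -p*log2(p) = 0.500000
  p = 7/48 = 0.145833: log2(p) = -2.777608, -p*log2(p) = 0.405068
  p = 5/48 = 0.104167: log2(p) = -3.263034, -p*log2(p) = 0.339899
  p = 1/48 = 0.020833: log2(p) = -5.584963, -p*log2(p) = 0.116353
  p = 9/48 = 0.187500: log2(p) = -2.415037, -p*log2(p) = 0.452820
H = 0.518469 + 0.500000 + 0.405068 + 0.339899 + 0.116353 + 0.452820 = 2.332609

H = 2.3326 bits/symbol


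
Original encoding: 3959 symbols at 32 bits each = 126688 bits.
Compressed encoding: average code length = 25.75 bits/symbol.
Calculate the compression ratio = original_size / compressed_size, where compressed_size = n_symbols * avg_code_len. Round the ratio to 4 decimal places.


original_size = n_symbols * orig_bits = 3959 * 32 = 126688 bits
compressed_size = n_symbols * avg_code_len = 3959 * 25.75 = 101944.25 bits
ratio = original_size / compressed_size = 126688 / 101944.25 = 1.2427

Compression ratio = 1.2427


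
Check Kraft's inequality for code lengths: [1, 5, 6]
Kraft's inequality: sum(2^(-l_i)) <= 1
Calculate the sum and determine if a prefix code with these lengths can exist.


Sum = 2^(-1) + 2^(-5) + 2^(-6)
    = 0.5 + 0.03125 + 0.015625
    = 35/64 = 0.546875
Since 0.546875 <= 1, Kraft's inequality IS satisfied.
A prefix code with these lengths CAN exist.

Kraft sum = 0.546875. Satisfied.


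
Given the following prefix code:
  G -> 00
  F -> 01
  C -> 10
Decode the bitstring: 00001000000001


Decoding step by step:
Bits 00 -> G
Bits 00 -> G
Bits 10 -> C
Bits 00 -> G
Bits 00 -> G
Bits 00 -> G
Bits 01 -> F


Decoded message: GGCGGGF


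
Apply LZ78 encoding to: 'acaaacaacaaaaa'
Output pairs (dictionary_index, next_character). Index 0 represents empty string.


LZ78 encoding steps:
Dictionary: {0: ''}
Step 1: w='' (idx 0), next='a' -> output (0, 'a'), add 'a' as idx 1
Step 2: w='' (idx 0), next='c' -> output (0, 'c'), add 'c' as idx 2
Step 3: w='a' (idx 1), next='a' -> output (1, 'a'), add 'aa' as idx 3
Step 4: w='a' (idx 1), next='c' -> output (1, 'c'), add 'ac' as idx 4
Step 5: w='aa' (idx 3), next='c' -> output (3, 'c'), add 'aac' as idx 5
Step 6: w='aa' (idx 3), next='a' -> output (3, 'a'), add 'aaa' as idx 6
Step 7: w='aa' (idx 3), end of input -> output (3, '')


Encoded: [(0, 'a'), (0, 'c'), (1, 'a'), (1, 'c'), (3, 'c'), (3, 'a'), (3, '')]


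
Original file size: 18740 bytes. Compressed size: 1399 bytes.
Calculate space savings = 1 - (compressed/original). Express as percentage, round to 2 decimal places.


ratio = compressed/original = 1399/18740 = 0.074653
savings = 1 - ratio = 1 - 0.074653 = 0.925347
as a percentage: 0.925347 * 100 = 92.53%

Space savings = 1 - 1399/18740 = 92.53%


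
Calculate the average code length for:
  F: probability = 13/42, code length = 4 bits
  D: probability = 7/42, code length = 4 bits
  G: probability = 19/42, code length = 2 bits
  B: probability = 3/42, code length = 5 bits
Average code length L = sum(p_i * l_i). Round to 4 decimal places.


Weighted contributions p_i * l_i:
  F: (13/42) * 4 = 52/42
  D: (7/42) * 4 = 28/42
  G: (19/42) * 2 = 38/42
  B: (3/42) * 5 = 15/42
Sum = (52 + 28 + 38 + 15)/42 = 133/42

L = 133/42 = 3.1667 bits/symbol


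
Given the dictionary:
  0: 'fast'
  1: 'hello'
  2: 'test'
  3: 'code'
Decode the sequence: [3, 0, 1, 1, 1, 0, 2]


Look up each index in the dictionary:
  3 -> 'code'
  0 -> 'fast'
  1 -> 'hello'
  1 -> 'hello'
  1 -> 'hello'
  0 -> 'fast'
  2 -> 'test'

Decoded: "code fast hello hello hello fast test"


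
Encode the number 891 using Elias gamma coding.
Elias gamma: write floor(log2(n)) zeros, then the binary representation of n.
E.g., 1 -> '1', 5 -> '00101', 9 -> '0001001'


num_bits = floor(log2(891)) + 1 = 10
leading_zeros = num_bits - 1 = 9
binary(891) = 1101111011

Elias gamma(891) = '000000000' + '1101111011' = 0000000001101111011 (19 bits)


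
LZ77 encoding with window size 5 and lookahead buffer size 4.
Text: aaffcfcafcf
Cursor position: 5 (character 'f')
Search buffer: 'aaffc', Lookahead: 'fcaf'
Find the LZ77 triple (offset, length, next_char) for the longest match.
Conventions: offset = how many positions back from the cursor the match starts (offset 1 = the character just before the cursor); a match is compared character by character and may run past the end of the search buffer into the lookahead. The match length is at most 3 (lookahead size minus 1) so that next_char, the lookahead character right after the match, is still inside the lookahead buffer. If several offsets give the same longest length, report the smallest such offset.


Try each offset into the search buffer:
  offset=1 (pos 4, char 'c'): match length 0
  offset=2 (pos 3, char 'f'): match length 2
  offset=3 (pos 2, char 'f'): match length 1
  offset=4 (pos 1, char 'a'): match length 0
  offset=5 (pos 0, char 'a'): match length 0
Longest match has length 2 at offset 2.
next_char = character at position 5 + 2 = 7 -> 'a'

Best match: offset=2, length=2 (matching 'fc' starting at position 3)
LZ77 triple: (2, 2, 'a')


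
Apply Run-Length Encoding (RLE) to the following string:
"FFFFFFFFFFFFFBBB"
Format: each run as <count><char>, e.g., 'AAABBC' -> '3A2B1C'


Scanning runs left to right:
  i=0: run of 'F' x 13 -> '13F'
  i=13: run of 'B' x 3 -> '3B'

RLE = 13F3B


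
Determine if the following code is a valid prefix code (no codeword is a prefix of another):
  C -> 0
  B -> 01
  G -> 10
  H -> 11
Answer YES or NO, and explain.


Checking each pair (does one codeword prefix another?):
  C='0' vs B='01': prefix -- VIOLATION

NO -- this is NOT a valid prefix code. C (0) is a prefix of B (01).


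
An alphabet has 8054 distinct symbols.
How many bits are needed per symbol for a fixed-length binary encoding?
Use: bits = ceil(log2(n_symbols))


log2(8054) = 12.9755
Bracket: 2^12 = 4096 < 8054 <= 2^13 = 8192
So ceil(log2(8054)) = 13

bits = ceil(log2(8054)) = ceil(12.9755) = 13 bits


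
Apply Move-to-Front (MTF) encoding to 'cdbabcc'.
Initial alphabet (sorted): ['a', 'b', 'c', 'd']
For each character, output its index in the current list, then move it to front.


MTF encoding:
'c': index 2 in ['a', 'b', 'c', 'd'] -> ['c', 'a', 'b', 'd']
'd': index 3 in ['c', 'a', 'b', 'd'] -> ['d', 'c', 'a', 'b']
'b': index 3 in ['d', 'c', 'a', 'b'] -> ['b', 'd', 'c', 'a']
'a': index 3 in ['b', 'd', 'c', 'a'] -> ['a', 'b', 'd', 'c']
'b': index 1 in ['a', 'b', 'd', 'c'] -> ['b', 'a', 'd', 'c']
'c': index 3 in ['b', 'a', 'd', 'c'] -> ['c', 'b', 'a', 'd']
'c': index 0 in ['c', 'b', 'a', 'd'] -> ['c', 'b', 'a', 'd']


Output: [2, 3, 3, 3, 1, 3, 0]


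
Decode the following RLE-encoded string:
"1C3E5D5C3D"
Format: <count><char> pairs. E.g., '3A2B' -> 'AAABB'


Expanding each <count><char> pair:
  1C -> 'C'
  3E -> 'EEE'
  5D -> 'DDDDD'
  5C -> 'CCCCC'
  3D -> 'DDD'

Decoded = CEEEDDDDDCCCCCDDD


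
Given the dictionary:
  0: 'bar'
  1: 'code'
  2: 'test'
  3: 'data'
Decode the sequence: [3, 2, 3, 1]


Look up each index in the dictionary:
  3 -> 'data'
  2 -> 'test'
  3 -> 'data'
  1 -> 'code'

Decoded: "data test data code"


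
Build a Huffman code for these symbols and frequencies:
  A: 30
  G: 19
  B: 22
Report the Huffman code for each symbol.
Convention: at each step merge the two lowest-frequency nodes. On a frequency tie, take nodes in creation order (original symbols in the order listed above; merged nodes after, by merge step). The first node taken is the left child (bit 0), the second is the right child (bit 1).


Huffman tree construction:
Step 1: Merge G(19) + B(22) = 41
Step 2: Merge A(30) + (G+B)(41) = 71
Read each symbol's code off the tree from the root (left child = 0, right child = 1).

Codes:
  A: 0 (length 1)
  G: 10 (length 2)
  B: 11 (length 2)
Average code length: 112/71 = 1.5775 bits/symbol


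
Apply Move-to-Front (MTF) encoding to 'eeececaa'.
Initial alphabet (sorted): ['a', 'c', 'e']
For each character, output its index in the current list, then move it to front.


MTF encoding:
'e': index 2 in ['a', 'c', 'e'] -> ['e', 'a', 'c']
'e': index 0 in ['e', 'a', 'c'] -> ['e', 'a', 'c']
'e': index 0 in ['e', 'a', 'c'] -> ['e', 'a', 'c']
'c': index 2 in ['e', 'a', 'c'] -> ['c', 'e', 'a']
'e': index 1 in ['c', 'e', 'a'] -> ['e', 'c', 'a']
'c': index 1 in ['e', 'c', 'a'] -> ['c', 'e', 'a']
'a': index 2 in ['c', 'e', 'a'] -> ['a', 'c', 'e']
'a': index 0 in ['a', 'c', 'e'] -> ['a', 'c', 'e']


Output: [2, 0, 0, 2, 1, 1, 2, 0]


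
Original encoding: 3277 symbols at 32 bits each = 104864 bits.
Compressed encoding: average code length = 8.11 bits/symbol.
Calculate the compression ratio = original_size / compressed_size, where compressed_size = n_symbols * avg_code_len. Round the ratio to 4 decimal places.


original_size = n_symbols * orig_bits = 3277 * 32 = 104864 bits
compressed_size = n_symbols * avg_code_len = 3277 * 8.11 = 26576.47 bits
ratio = original_size / compressed_size = 104864 / 26576.47 = 3.9457

Compression ratio = 3.9457


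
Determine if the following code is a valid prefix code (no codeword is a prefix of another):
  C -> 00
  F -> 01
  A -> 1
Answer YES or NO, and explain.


Checking each pair (does one codeword prefix another?):
  C='00' vs F='01': no prefix
  C='00' vs A='1': no prefix
  F='01' vs C='00': no prefix
  F='01' vs A='1': no prefix
  A='1' vs C='00': no prefix
  A='1' vs F='01': no prefix
No violation found over all pairs.

YES -- this is a valid prefix code. No codeword is a prefix of any other codeword.


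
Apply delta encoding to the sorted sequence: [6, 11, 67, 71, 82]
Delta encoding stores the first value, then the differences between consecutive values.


First value: 6
Deltas:
  11 - 6 = 5
  67 - 11 = 56
  71 - 67 = 4
  82 - 71 = 11


Delta encoded: [6, 5, 56, 4, 11]


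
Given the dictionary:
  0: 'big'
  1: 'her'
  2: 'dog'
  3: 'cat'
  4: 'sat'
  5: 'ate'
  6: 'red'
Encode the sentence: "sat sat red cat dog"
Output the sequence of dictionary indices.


Look up each word in the dictionary:
  'sat' -> 4
  'sat' -> 4
  'red' -> 6
  'cat' -> 3
  'dog' -> 2

Encoded: [4, 4, 6, 3, 2]


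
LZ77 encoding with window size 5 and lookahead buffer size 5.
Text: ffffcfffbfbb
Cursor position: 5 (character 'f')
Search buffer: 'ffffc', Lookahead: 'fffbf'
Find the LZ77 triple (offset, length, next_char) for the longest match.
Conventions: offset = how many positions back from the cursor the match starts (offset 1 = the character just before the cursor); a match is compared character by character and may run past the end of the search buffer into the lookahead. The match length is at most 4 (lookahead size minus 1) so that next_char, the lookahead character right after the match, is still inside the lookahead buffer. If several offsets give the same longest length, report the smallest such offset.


Try each offset into the search buffer:
  offset=1 (pos 4, char 'c'): match length 0
  offset=2 (pos 3, char 'f'): match length 1
  offset=3 (pos 2, char 'f'): match length 2
  offset=4 (pos 1, char 'f'): match length 3
  offset=5 (pos 0, char 'f'): match length 3
Longest match has length 3, found at offsets 4, 5; take the smallest, offset 4.
next_char = character at position 5 + 3 = 8 -> 'b'

Best match: offset=4, length=3 (matching 'fff' starting at position 1)
LZ77 triple: (4, 3, 'b')


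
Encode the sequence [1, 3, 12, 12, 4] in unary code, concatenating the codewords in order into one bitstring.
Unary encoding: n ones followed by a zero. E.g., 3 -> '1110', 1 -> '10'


Encode each number as n ones followed by a terminating 0:
  1 -> 10 (2 bits)
  3 -> 1110 (4 bits)
  12 -> 1111111111110 (13 bits)
  12 -> 1111111111110 (13 bits)
  4 -> 11110 (5 bits)
Total length = 2 + 4 + 13 + 13 + 5 = 37 bits.

Unary([1, 3, 12, 12, 4]) = 1011101111111111110111111111111011110 (37 bits)


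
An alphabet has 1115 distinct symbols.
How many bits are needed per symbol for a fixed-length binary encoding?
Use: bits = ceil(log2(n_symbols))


log2(1115) = 10.1228
Bracket: 2^10 = 1024 < 1115 <= 2^11 = 2048
So ceil(log2(1115)) = 11

bits = ceil(log2(1115)) = ceil(10.1228) = 11 bits


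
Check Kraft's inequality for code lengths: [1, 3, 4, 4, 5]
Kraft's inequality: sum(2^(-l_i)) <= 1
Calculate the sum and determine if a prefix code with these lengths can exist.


Sum = 2^(-1) + 2^(-3) + 2^(-4) + 2^(-4) + 2^(-5)
    = 0.5 + 0.125 + 0.0625 + 0.0625 + 0.03125
    = 25/32 = 0.78125
Since 0.78125 <= 1, Kraft's inequality IS satisfied.
A prefix code with these lengths CAN exist.

Kraft sum = 0.78125. Satisfied.


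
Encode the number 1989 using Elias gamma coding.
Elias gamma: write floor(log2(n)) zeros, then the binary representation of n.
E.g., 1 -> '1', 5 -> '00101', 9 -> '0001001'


num_bits = floor(log2(1989)) + 1 = 11
leading_zeros = num_bits - 1 = 10
binary(1989) = 11111000101

Elias gamma(1989) = '0000000000' + '11111000101' = 000000000011111000101 (21 bits)


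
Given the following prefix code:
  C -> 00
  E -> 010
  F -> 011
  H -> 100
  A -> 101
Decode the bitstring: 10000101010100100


Decoding step by step:
Bits 100 -> H
Bits 00 -> C
Bits 101 -> A
Bits 010 -> E
Bits 100 -> H
Bits 100 -> H


Decoded message: HCAEHH


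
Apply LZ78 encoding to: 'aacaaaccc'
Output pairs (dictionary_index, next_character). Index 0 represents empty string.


LZ78 encoding steps:
Dictionary: {0: ''}
Step 1: w='' (idx 0), next='a' -> output (0, 'a'), add 'a' as idx 1
Step 2: w='a' (idx 1), next='c' -> output (1, 'c'), add 'ac' as idx 2
Step 3: w='a' (idx 1), next='a' -> output (1, 'a'), add 'aa' as idx 3
Step 4: w='ac' (idx 2), next='c' -> output (2, 'c'), add 'acc' as idx 4
Step 5: w='' (idx 0), next='c' -> output (0, 'c'), add 'c' as idx 5


Encoded: [(0, 'a'), (1, 'c'), (1, 'a'), (2, 'c'), (0, 'c')]


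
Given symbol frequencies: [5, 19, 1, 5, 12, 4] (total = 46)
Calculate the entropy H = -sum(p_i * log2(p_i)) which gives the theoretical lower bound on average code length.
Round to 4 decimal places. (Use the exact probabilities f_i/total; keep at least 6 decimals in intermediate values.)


Per-symbol terms -p_i * log2(p_i) with p_i = f_i/46:
  p = 5/46 = 0.108696: log2(p) = -3.201634, -p*log2(p) = 0.348004
  p = 19/46 = 0.413043: log2(p) = -1.275634, -p*log2(p) = 0.526892
  p = 1/46 = 0.021739: log2(p) = -5.523562, -p*log2(p) = 0.120077
  p = 5/46 = 0.108696: log2(p) = -3.201634, -p*log2(p) = 0.348004
  p = 12/46 = 0.260870: log2(p) = -1.938599, -p*log2(p) = 0.505722
  p = 4/46 = 0.086957: log2(p) = -3.523562, -p*log2(p) = 0.306397
H = 0.348004 + 0.526892 + 0.120077 + 0.348004 + 0.505722 + 0.306397 = 2.155096

H = 2.1551 bits/symbol


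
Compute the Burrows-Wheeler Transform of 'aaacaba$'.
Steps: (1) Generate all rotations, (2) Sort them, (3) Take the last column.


Rotations (sorted):
  0: $aaacaba -> last char: a
  1: a$aaacab -> last char: b
  2: aaacaba$ -> last char: $
  3: aacaba$a -> last char: a
  4: aba$aaac -> last char: c
  5: acaba$aa -> last char: a
  6: ba$aaaca -> last char: a
  7: caba$aaa -> last char: a


BWT = ab$acaaa


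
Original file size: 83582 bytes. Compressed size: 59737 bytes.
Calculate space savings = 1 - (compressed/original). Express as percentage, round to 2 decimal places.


ratio = compressed/original = 59737/83582 = 0.714711
savings = 1 - ratio = 1 - 0.714711 = 0.285289
as a percentage: 0.285289 * 100 = 28.53%

Space savings = 1 - 59737/83582 = 28.53%


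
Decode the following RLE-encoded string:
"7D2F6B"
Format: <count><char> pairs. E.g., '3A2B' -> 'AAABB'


Expanding each <count><char> pair:
  7D -> 'DDDDDDD'
  2F -> 'FF'
  6B -> 'BBBBBB'

Decoded = DDDDDDDFFBBBBBB


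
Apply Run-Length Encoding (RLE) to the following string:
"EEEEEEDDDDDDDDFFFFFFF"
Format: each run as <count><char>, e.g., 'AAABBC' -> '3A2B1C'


Scanning runs left to right:
  i=0: run of 'E' x 6 -> '6E'
  i=6: run of 'D' x 8 -> '8D'
  i=14: run of 'F' x 7 -> '7F'

RLE = 6E8D7F


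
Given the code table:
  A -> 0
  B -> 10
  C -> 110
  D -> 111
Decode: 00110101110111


Decoding:
0 -> A
0 -> A
110 -> C
10 -> B
111 -> D
0 -> A
111 -> D


Result: AACBDAD


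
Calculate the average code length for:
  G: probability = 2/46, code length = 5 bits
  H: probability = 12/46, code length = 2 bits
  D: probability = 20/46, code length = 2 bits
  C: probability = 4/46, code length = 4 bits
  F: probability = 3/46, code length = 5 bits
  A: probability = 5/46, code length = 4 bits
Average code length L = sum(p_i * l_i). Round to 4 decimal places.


Weighted contributions p_i * l_i:
  G: (2/46) * 5 = 10/46
  H: (12/46) * 2 = 24/46
  D: (20/46) * 2 = 40/46
  C: (4/46) * 4 = 16/46
  F: (3/46) * 5 = 15/46
  A: (5/46) * 4 = 20/46
Sum = (10 + 24 + 40 + 16 + 15 + 20)/46 = 125/46

L = 125/46 = 2.7174 bits/symbol


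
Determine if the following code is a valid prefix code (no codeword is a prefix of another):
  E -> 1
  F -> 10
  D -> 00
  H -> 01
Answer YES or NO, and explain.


Checking each pair (does one codeword prefix another?):
  E='1' vs F='10': prefix -- VIOLATION

NO -- this is NOT a valid prefix code. E (1) is a prefix of F (10).


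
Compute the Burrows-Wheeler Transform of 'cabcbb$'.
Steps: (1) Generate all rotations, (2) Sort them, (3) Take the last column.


Rotations (sorted):
  0: $cabcbb -> last char: b
  1: abcbb$c -> last char: c
  2: b$cabcb -> last char: b
  3: bb$cabc -> last char: c
  4: bcbb$ca -> last char: a
  5: cabcbb$ -> last char: $
  6: cbb$cab -> last char: b


BWT = bcbca$b


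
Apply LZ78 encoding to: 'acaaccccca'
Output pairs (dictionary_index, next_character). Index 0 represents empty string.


LZ78 encoding steps:
Dictionary: {0: ''}
Step 1: w='' (idx 0), next='a' -> output (0, 'a'), add 'a' as idx 1
Step 2: w='' (idx 0), next='c' -> output (0, 'c'), add 'c' as idx 2
Step 3: w='a' (idx 1), next='a' -> output (1, 'a'), add 'aa' as idx 3
Step 4: w='c' (idx 2), next='c' -> output (2, 'c'), add 'cc' as idx 4
Step 5: w='cc' (idx 4), next='c' -> output (4, 'c'), add 'ccc' as idx 5
Step 6: w='a' (idx 1), end of input -> output (1, '')


Encoded: [(0, 'a'), (0, 'c'), (1, 'a'), (2, 'c'), (4, 'c'), (1, '')]


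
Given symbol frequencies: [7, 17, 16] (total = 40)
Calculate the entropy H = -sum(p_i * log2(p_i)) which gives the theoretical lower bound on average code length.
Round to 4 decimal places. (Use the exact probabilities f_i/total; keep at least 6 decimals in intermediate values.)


Per-symbol terms -p_i * log2(p_i) with p_i = f_i/40:
  p = 7/40 = 0.175000: log2(p) = -2.514573, -p*log2(p) = 0.440050
  p = 17/40 = 0.425000: log2(p) = -1.234465, -p*log2(p) = 0.524648
  p = 16/40 = 0.400000: log2(p) = -1.321928, -p*log2(p) = 0.528771
H = 0.440050 + 0.524648 + 0.528771 = 1.493469

H = 1.4935 bits/symbol


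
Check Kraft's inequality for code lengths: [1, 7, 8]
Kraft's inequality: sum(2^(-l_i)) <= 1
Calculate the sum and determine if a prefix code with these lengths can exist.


Sum = 2^(-1) + 2^(-7) + 2^(-8)
    = 0.5 + 0.0078125 + 0.00390625
    = 131/256 = 0.51171875
Since 0.51171875 <= 1, Kraft's inequality IS satisfied.
A prefix code with these lengths CAN exist.

Kraft sum = 0.51171875. Satisfied.


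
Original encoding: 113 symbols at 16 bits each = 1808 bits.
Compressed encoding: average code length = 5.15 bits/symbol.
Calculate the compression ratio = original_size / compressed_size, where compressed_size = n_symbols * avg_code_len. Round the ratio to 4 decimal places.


original_size = n_symbols * orig_bits = 113 * 16 = 1808 bits
compressed_size = n_symbols * avg_code_len = 113 * 5.15 = 581.95 bits
ratio = original_size / compressed_size = 1808 / 581.95 = 3.1068

Compression ratio = 3.1068


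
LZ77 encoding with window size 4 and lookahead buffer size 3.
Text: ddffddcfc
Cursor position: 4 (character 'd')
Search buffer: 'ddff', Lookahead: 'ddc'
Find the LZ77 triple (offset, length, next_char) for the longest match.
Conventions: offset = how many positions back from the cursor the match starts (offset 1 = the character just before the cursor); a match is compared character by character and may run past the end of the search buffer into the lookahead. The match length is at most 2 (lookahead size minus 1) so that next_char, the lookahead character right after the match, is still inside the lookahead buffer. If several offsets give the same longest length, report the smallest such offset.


Try each offset into the search buffer:
  offset=1 (pos 3, char 'f'): match length 0
  offset=2 (pos 2, char 'f'): match length 0
  offset=3 (pos 1, char 'd'): match length 1
  offset=4 (pos 0, char 'd'): match length 2
Longest match has length 2 at offset 4.
next_char = character at position 4 + 2 = 6 -> 'c'

Best match: offset=4, length=2 (matching 'dd' starting at position 0)
LZ77 triple: (4, 2, 'c')


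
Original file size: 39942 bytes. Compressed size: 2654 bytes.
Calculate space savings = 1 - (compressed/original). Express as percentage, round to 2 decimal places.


ratio = compressed/original = 2654/39942 = 0.066446
savings = 1 - ratio = 1 - 0.066446 = 0.933554
as a percentage: 0.933554 * 100 = 93.36%

Space savings = 1 - 2654/39942 = 93.36%


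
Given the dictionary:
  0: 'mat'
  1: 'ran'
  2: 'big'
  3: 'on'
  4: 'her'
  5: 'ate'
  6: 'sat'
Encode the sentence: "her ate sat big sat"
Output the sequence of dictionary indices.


Look up each word in the dictionary:
  'her' -> 4
  'ate' -> 5
  'sat' -> 6
  'big' -> 2
  'sat' -> 6

Encoded: [4, 5, 6, 2, 6]


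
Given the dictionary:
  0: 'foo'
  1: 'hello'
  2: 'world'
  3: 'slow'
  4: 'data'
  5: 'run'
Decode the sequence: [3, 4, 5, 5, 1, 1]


Look up each index in the dictionary:
  3 -> 'slow'
  4 -> 'data'
  5 -> 'run'
  5 -> 'run'
  1 -> 'hello'
  1 -> 'hello'

Decoded: "slow data run run hello hello"


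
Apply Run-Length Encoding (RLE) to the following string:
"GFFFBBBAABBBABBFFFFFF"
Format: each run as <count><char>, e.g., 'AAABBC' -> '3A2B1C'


Scanning runs left to right:
  i=0: run of 'G' x 1 -> '1G'
  i=1: run of 'F' x 3 -> '3F'
  i=4: run of 'B' x 3 -> '3B'
  i=7: run of 'A' x 2 -> '2A'
  i=9: run of 'B' x 3 -> '3B'
  i=12: run of 'A' x 1 -> '1A'
  i=13: run of 'B' x 2 -> '2B'
  i=15: run of 'F' x 6 -> '6F'

RLE = 1G3F3B2A3B1A2B6F


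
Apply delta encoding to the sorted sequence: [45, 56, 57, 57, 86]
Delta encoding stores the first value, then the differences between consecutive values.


First value: 45
Deltas:
  56 - 45 = 11
  57 - 56 = 1
  57 - 57 = 0
  86 - 57 = 29


Delta encoded: [45, 11, 1, 0, 29]


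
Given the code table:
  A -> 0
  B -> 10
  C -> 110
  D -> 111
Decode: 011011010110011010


Decoding:
0 -> A
110 -> C
110 -> C
10 -> B
110 -> C
0 -> A
110 -> C
10 -> B


Result: ACCBCACB


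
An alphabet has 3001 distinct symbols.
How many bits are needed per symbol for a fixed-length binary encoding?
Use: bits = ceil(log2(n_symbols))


log2(3001) = 11.5512
Bracket: 2^11 = 2048 < 3001 <= 2^12 = 4096
So ceil(log2(3001)) = 12

bits = ceil(log2(3001)) = ceil(11.5512) = 12 bits


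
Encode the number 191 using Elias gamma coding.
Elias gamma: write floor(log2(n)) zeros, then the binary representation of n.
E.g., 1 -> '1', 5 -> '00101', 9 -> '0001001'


num_bits = floor(log2(191)) + 1 = 8
leading_zeros = num_bits - 1 = 7
binary(191) = 10111111

Elias gamma(191) = '0000000' + '10111111' = 000000010111111 (15 bits)


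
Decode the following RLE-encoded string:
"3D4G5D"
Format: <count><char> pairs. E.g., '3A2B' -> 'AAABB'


Expanding each <count><char> pair:
  3D -> 'DDD'
  4G -> 'GGGG'
  5D -> 'DDDDD'

Decoded = DDDGGGGDDDDD


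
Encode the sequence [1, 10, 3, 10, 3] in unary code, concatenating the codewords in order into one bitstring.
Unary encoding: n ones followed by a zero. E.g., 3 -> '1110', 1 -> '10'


Encode each number as n ones followed by a terminating 0:
  1 -> 10 (2 bits)
  10 -> 11111111110 (11 bits)
  3 -> 1110 (4 bits)
  10 -> 11111111110 (11 bits)
  3 -> 1110 (4 bits)
Total length = 2 + 11 + 4 + 11 + 4 = 32 bits.

Unary([1, 10, 3, 10, 3]) = 10111111111101110111111111101110 (32 bits)


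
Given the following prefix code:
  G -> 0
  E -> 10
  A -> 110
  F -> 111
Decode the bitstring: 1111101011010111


Decoding step by step:
Bits 111 -> F
Bits 110 -> A
Bits 10 -> E
Bits 110 -> A
Bits 10 -> E
Bits 111 -> F


Decoded message: FAEAEF


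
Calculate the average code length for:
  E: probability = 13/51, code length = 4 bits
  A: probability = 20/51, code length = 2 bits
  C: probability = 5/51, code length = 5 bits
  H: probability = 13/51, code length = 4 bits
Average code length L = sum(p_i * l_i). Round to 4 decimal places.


Weighted contributions p_i * l_i:
  E: (13/51) * 4 = 52/51
  A: (20/51) * 2 = 40/51
  C: (5/51) * 5 = 25/51
  H: (13/51) * 4 = 52/51
Sum = (52 + 40 + 25 + 52)/51 = 169/51

L = 169/51 = 3.3137 bits/symbol


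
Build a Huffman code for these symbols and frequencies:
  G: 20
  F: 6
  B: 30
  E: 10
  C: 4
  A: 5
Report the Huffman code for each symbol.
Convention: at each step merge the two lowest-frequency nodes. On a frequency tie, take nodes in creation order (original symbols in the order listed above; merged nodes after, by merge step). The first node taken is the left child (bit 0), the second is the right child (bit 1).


Huffman tree construction:
Step 1: Merge C(4) + A(5) = 9
Step 2: Merge F(6) + (C+A)(9) = 15
Step 3: Merge E(10) + (F+(C+A))(15) = 25
Step 4: Merge G(20) + (E+(F+(C+A)))(25) = 45
Step 5: Merge B(30) + (G+(E+(F+(C+A))))(45) = 75
Read each symbol's code off the tree from the root (left child = 0, right child = 1).

Codes:
  G: 10 (length 2)
  F: 1110 (length 4)
  B: 0 (length 1)
  E: 110 (length 3)
  C: 11110 (length 5)
  A: 11111 (length 5)
Average code length: 169/75 = 2.2533 bits/symbol


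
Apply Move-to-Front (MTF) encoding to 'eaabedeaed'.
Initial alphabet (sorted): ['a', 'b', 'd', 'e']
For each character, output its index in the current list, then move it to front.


MTF encoding:
'e': index 3 in ['a', 'b', 'd', 'e'] -> ['e', 'a', 'b', 'd']
'a': index 1 in ['e', 'a', 'b', 'd'] -> ['a', 'e', 'b', 'd']
'a': index 0 in ['a', 'e', 'b', 'd'] -> ['a', 'e', 'b', 'd']
'b': index 2 in ['a', 'e', 'b', 'd'] -> ['b', 'a', 'e', 'd']
'e': index 2 in ['b', 'a', 'e', 'd'] -> ['e', 'b', 'a', 'd']
'd': index 3 in ['e', 'b', 'a', 'd'] -> ['d', 'e', 'b', 'a']
'e': index 1 in ['d', 'e', 'b', 'a'] -> ['e', 'd', 'b', 'a']
'a': index 3 in ['e', 'd', 'b', 'a'] -> ['a', 'e', 'd', 'b']
'e': index 1 in ['a', 'e', 'd', 'b'] -> ['e', 'a', 'd', 'b']
'd': index 2 in ['e', 'a', 'd', 'b'] -> ['d', 'e', 'a', 'b']


Output: [3, 1, 0, 2, 2, 3, 1, 3, 1, 2]
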